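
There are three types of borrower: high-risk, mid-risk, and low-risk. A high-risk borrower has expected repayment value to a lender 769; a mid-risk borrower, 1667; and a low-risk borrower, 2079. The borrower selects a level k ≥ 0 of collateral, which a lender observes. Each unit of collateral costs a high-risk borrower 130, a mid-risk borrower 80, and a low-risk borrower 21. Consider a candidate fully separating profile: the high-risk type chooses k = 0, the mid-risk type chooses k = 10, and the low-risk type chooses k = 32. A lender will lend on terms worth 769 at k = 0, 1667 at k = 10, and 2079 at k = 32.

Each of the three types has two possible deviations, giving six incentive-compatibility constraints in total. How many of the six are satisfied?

Mid-risk (own payoff 1667 − 80×10 = 867): to k=0 gives 769 → no gain ✓; to k=32 gives 2079 − 80×32 = -481 → no gain ✓.
Low-risk (own payoff 2079 − 21×32 = 1407): to k=0 gives 769 → no gain ✓; to k=10 gives 1667 − 21×10 = 1457 → profitable ✗.
High-risk (own payoff 769): to k=10 gives 1667 − 130×10 = 367 → no gain ✓; to k=32 gives 2079 − 130×32 = -2081 → no gain ✓.
5 of the 6 constraints hold; not an equilibrium.

5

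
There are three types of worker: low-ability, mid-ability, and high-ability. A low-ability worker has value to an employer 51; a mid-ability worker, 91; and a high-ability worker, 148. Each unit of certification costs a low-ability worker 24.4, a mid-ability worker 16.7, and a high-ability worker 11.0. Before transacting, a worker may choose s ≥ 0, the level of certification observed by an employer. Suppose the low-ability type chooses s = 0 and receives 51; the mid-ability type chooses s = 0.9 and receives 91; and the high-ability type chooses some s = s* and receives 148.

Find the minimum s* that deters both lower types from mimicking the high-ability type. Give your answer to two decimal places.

4.31

Low-ability type (on-path payoff 51) won't mimic when 51 ≥ 148 − 24.4·s*, i.e. s* ≥ 3.98.
Mid-ability type (on-path payoff 91 − 16.7×0.9 = 75.97) won't mimic when 75.97 ≥ 148 − 16.7·s*, i.e. s* ≥ 4.31.
Both must hold, so s* = max(3.98, 4.31) = 4.31. The mid-ability type's constraint binds.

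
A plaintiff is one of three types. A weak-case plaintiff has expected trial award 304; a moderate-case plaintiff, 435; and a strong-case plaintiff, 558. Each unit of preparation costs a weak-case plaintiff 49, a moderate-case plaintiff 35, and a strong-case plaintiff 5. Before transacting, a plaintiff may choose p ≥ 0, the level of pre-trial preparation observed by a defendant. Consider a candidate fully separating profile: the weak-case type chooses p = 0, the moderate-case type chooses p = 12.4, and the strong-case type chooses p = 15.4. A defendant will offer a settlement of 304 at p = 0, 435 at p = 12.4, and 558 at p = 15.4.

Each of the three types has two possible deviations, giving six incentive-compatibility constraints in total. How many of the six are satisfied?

Strong-case (own payoff 558 − 5×15.4 = 481): to p=0 gives 304 → no gain ✓; to p=12.4 gives 435 − 5×12.4 = 373 → no gain ✓.
Weak-case (own payoff 304): to p=12.4 gives 435 − 49×12.4 = -172.6 → no gain ✓; to p=15.4 gives 558 − 49×15.4 = -196.6 → no gain ✓.
Moderate-case (own payoff 435 − 35×12.4 = 1): to p=0 gives 304 → profitable ✗; to p=15.4 gives 558 − 35×15.4 = 19 → profitable ✗.
4 of the 6 constraints hold; not an equilibrium.

4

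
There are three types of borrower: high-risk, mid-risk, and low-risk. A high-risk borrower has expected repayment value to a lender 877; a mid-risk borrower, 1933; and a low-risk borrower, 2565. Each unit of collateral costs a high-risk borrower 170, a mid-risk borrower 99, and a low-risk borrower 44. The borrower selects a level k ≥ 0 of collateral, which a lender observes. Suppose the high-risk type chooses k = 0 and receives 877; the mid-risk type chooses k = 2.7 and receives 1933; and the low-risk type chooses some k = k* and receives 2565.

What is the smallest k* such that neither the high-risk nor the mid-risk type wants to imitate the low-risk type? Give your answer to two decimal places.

High-risk type (on-path payoff 877) won't mimic when 877 ≥ 2565 − 170·k*, i.e. k* ≥ 9.93.
Mid-risk type (on-path payoff 1933 − 99×2.7 = 1665.7) won't mimic when 1665.7 ≥ 2565 − 99·k*, i.e. k* ≥ 9.08.
Both must hold, so k* = max(9.93, 9.08) = 9.93. The high-risk type's constraint binds.

9.93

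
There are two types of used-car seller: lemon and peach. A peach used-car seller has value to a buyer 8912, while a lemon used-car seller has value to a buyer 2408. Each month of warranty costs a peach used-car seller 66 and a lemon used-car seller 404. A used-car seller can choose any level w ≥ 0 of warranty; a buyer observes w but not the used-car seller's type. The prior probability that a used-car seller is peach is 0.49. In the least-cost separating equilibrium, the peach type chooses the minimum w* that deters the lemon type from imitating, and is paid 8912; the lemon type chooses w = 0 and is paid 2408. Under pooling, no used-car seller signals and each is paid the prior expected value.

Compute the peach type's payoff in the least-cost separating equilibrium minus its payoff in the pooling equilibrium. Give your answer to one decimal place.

Least-cost separating signal: w* solves 2408 = 8912 − 404·w*, so w* = (8912 − 2408)/404 ≈ 16.0990.
Peach type's separating payoff: 8912 − 66 × w* = 8912 − 66 × (8912 − 2408)/404 = 8912 − 429264/404 ≈ 7849.465.
Pooling payoff: 0.49 × 8912 + 0.51 × 2408 = 5594.96.
Difference: 7849.465 − 5594.96 = 2254.505, i.e. 2254.5 to one decimal place.
The peach type prefers to separate.

2254.5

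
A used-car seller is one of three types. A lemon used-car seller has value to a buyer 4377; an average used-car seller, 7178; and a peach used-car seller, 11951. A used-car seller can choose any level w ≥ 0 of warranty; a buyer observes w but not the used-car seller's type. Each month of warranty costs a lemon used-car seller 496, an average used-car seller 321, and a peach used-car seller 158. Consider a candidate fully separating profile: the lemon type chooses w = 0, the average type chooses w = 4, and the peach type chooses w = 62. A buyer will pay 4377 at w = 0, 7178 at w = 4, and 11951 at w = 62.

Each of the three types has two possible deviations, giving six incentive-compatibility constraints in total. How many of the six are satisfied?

Lemon (own payoff 4377): to w=4 gives 7178 − 496×4 = 5194 → profitable ✗; to w=62 gives 11951 − 496×62 = -18801 → no gain ✓.
Average (own payoff 7178 − 321×4 = 5894): to w=0 gives 4377 → no gain ✓; to w=62 gives 11951 − 321×62 = -7951 → no gain ✓.
Peach (own payoff 11951 − 158×62 = 2155): to w=0 gives 4377 → profitable ✗; to w=4 gives 7178 − 158×4 = 6546 → profitable ✗.
3 of the 6 constraints hold; not an equilibrium.

3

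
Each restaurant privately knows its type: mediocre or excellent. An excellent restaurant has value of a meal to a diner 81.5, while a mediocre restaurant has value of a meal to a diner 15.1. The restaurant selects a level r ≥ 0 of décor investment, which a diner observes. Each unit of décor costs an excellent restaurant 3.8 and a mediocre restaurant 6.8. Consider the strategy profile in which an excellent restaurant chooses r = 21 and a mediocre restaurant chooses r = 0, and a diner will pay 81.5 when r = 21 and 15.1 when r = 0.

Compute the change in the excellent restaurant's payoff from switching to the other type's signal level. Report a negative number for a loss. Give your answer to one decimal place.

Playing r = 21 the excellent restaurant receives 81.5 − 3.8 × 21 = 1.7.
Deviating to r = 0 yields 15.1 instead.
Gain from deviating: 15.1 − 1.7 = 13.4.
The gain is positive, so the excellent type's incentive-compatibility constraint is violated — this profile is not a separating equilibrium.

13.4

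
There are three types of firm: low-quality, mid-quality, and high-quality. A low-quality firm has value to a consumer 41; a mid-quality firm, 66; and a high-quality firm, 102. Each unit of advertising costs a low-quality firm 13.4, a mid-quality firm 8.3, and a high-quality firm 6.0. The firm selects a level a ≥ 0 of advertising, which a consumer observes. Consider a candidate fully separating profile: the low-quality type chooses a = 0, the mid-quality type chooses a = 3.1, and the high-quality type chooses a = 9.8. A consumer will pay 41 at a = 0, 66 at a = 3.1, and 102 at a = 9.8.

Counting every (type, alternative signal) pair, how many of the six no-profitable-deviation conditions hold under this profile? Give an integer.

4

Mid-quality (own payoff 66 − 8.3×3.1 = 40.27): to a=0 gives 41 → profitable ✗; to a=9.8 gives 102 − 8.3×9.8 = 20.66 → no gain ✓.
Low-quality (own payoff 41): to a=3.1 gives 66 − 13.4×3.1 = 24.46 → no gain ✓; to a=9.8 gives 102 − 13.4×9.8 = -29.32 → no gain ✓.
High-quality (own payoff 102 − 6.0×9.8 = 43.2): to a=0 gives 41 → no gain ✓; to a=3.1 gives 66 − 6.0×3.1 = 47.4 → profitable ✗.
4 of the 6 constraints hold; not an equilibrium.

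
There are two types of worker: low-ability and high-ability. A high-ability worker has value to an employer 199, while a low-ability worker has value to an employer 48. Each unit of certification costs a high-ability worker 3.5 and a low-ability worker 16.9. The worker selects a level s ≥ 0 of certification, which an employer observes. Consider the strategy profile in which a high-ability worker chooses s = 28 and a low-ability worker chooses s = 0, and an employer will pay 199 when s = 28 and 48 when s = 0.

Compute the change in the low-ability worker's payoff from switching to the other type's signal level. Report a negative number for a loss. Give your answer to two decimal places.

Playing s = 0 the low-ability worker receives 48.
Deviating to s = 28 brings payment 199 at cost 16.9 × 28 = 473.2, netting -274.2.
Gain from deviating: -274.2 − 48 = -322.20.
The gain is negative, so the low-ability type's incentive-compatibility constraint is satisfied.

-322.20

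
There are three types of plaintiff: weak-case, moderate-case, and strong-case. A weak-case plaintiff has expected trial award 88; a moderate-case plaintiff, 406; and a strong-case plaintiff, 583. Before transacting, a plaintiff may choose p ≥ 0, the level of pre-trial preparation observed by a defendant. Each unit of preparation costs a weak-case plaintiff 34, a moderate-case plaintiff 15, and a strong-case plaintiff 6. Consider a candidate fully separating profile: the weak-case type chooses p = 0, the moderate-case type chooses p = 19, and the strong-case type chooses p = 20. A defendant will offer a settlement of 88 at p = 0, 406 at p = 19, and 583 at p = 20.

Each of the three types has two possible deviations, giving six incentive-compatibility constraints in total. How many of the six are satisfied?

5

Strong-case (own payoff 583 − 6×20 = 463): to p=0 gives 88 → no gain ✓; to p=19 gives 406 − 6×19 = 292 → no gain ✓.
Weak-case (own payoff 88): to p=19 gives 406 − 34×19 = -240 → no gain ✓; to p=20 gives 583 − 34×20 = -97 → no gain ✓.
Moderate-case (own payoff 406 − 15×19 = 121): to p=0 gives 88 → no gain ✓; to p=20 gives 583 − 15×20 = 283 → profitable ✗.
5 of the 6 constraints hold; not an equilibrium.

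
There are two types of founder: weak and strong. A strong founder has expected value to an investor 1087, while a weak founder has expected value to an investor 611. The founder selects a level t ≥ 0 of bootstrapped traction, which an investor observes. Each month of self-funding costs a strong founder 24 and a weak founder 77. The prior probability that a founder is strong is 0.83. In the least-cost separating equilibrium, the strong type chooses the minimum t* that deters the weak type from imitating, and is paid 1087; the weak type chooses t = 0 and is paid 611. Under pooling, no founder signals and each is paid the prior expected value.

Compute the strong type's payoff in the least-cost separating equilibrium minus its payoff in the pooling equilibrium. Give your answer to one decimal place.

-67.4

Least-cost separating signal: t* solves 611 = 1087 − 77·t*, so t* = (1087 − 611)/77 ≈ 6.1818.
Strong type's separating payoff: 1087 − 24 × t* = 1087 − 24 × (1087 − 611)/77 = 1087 − 11424/77 ≈ 938.636.
Pooling payoff: 0.83 × 1087 + 0.17 × 611 = 1006.08.
Difference: 938.636 − 1006.08 = -67.444, i.e. -67.4 to one decimal place.
The strong type would prefer the pooling outcome.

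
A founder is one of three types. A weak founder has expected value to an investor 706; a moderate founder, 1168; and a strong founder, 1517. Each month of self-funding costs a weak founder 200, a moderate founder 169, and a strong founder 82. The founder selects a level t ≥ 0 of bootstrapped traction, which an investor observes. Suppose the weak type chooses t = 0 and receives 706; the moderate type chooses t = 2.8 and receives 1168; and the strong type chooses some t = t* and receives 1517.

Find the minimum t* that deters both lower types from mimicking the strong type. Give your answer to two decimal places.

Moderate type (on-path payoff 1168 − 169×2.8 = 694.8) won't mimic when 694.8 ≥ 1517 − 169·t*, i.e. t* ≥ 4.87.
Weak type (on-path payoff 706) won't mimic when 706 ≥ 1517 − 200·t*, i.e. t* ≥ 4.06.
Both must hold, so t* = max(4.06, 4.87) = 4.87. The moderate type's constraint binds.

4.87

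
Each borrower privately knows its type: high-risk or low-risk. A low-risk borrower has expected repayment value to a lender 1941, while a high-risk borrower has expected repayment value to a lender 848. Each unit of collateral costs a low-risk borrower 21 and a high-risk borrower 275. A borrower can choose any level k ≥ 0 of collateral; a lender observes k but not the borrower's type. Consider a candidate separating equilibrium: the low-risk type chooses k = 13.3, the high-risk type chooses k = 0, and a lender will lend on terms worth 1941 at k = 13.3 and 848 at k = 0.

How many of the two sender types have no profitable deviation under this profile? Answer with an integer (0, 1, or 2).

2

High-risk type: stay at 0 → 848; mimic → 1941 − 275 × 13.3 = -1716.5. IC holds (848 ≥ -1716.5).
Low-risk type: signal → 1941 − 21 × 13.3 = 1661.7; deviate to 0 → 848. IC holds (1661.7 ≥ 848).
2 of 2 constraints hold, so this is a separating equilibrium.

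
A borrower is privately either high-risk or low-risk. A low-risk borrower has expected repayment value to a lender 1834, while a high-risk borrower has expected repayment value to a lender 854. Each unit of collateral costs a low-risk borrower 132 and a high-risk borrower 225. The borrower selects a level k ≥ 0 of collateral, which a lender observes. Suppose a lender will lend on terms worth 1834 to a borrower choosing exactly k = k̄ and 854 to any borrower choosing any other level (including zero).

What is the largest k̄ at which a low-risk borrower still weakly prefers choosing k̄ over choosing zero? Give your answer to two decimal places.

7.42

Choosing k̄ yields the low-risk type 1834 − 132·k̄; choosing zero yields 854.
The low-risk type is indifferent at 1834 − 132·k̄ = 854, i.e. k̄ = (1834 − 854) / 132 ≈ 7.42.
For any k̄ above 7.42 the low-risk type would rather pool at zero, so separation collapses.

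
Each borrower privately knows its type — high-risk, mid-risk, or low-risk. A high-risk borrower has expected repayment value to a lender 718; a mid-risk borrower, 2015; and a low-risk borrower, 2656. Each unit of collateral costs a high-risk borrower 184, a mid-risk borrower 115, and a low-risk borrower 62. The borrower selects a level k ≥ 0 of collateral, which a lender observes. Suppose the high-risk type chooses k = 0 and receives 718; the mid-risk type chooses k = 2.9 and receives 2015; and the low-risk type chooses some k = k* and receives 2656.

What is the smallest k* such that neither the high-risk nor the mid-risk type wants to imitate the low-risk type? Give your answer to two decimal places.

10.53

Mid-risk type (on-path payoff 2015 − 115×2.9 = 1681.5) won't mimic when 1681.5 ≥ 2656 − 115·k*, i.e. k* ≥ 8.47.
High-risk type (on-path payoff 718) won't mimic when 718 ≥ 2656 − 184·k*, i.e. k* ≥ 10.53.
Both must hold, so k* = max(10.53, 8.47) = 10.53. The high-risk type's constraint binds.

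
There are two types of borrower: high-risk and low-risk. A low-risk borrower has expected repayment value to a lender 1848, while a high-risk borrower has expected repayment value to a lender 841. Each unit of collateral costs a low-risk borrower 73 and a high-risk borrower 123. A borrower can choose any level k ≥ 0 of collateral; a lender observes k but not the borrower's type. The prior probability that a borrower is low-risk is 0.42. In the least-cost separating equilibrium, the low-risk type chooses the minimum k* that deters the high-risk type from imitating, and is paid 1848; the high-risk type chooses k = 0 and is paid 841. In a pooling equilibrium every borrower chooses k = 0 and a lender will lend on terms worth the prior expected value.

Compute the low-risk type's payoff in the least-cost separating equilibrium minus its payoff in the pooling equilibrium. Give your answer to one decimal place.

Least-cost separating signal: k* solves 841 = 1848 − 123·k*, so k* = (1848 − 841)/123 ≈ 8.1870.
Low-risk type's separating payoff: 1848 − 73 × k* = 1848 − 73 × (1848 − 841)/123 = 1848 − 73511/123 ≈ 1250.350.
Pooling payoff: 0.42 × 1848 + 0.58 × 841 = 1263.94.
Difference: 1250.350 − 1263.94 = -13.59, i.e. -13.6 to one decimal place.
The low-risk type would prefer the pooling outcome.

-13.6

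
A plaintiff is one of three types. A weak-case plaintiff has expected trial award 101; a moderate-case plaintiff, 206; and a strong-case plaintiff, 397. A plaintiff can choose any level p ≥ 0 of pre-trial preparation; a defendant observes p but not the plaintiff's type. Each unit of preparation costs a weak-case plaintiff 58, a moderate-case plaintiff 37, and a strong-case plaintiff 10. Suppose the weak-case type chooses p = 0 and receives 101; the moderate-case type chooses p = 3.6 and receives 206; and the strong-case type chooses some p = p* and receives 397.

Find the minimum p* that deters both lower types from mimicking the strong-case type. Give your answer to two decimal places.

Moderate-case type (on-path payoff 206 − 37×3.6 = 72.8) won't mimic when 72.8 ≥ 397 − 37·p*, i.e. p* ≥ 8.76.
Weak-case type (on-path payoff 101) won't mimic when 101 ≥ 397 − 58·p*, i.e. p* ≥ 5.10.
Both must hold, so p* = max(5.10, 8.76) = 8.76. The moderate-case type's constraint binds.

8.76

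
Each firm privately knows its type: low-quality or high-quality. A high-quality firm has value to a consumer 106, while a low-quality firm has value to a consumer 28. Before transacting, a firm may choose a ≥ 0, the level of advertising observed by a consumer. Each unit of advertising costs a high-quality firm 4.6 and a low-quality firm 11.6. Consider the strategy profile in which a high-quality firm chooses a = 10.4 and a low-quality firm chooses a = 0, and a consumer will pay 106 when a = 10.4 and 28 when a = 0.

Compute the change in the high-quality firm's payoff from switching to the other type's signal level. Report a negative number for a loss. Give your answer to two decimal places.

Playing a = 10.4 the high-quality firm receives 106 − 4.6 × 10.4 = 58.16.
Deviating to a = 0 yields 28 instead.
Gain from deviating: 28 − 58.16 = -30.16.
The gain is negative, so the high-quality type's incentive-compatibility constraint is satisfied.

-30.16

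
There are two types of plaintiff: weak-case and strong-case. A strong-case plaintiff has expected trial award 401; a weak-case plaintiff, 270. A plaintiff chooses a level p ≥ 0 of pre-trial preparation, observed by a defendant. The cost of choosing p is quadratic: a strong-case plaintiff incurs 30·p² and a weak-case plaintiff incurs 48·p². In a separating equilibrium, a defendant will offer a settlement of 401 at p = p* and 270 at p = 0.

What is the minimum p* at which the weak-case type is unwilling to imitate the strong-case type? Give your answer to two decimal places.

1.65

The weak-case type at p = 0 receives 270; imitating at p* yields 401 − 48·p*².
Indifference: 270 = 401 − 48·p*², so p*² = (401 − 270) / 48 ≈ 2.7292.
p* = √2.7292 ≈ 1.65.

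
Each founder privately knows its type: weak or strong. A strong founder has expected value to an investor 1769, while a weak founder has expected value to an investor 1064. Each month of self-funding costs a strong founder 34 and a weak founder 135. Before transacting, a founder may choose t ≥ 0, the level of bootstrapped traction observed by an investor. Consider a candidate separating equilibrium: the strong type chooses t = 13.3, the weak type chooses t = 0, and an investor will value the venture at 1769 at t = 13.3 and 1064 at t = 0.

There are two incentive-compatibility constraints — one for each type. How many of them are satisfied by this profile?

Weak type: stay at 0 → 1064; mimic → 1769 − 135 × 13.3 = -26.5. IC holds (1064 ≥ -26.5).
Strong type: signal → 1769 − 34 × 13.3 = 1316.8; deviate to 0 → 1064. IC holds (1316.8 ≥ 1064).
2 of 2 constraints hold, so this is a separating equilibrium.

2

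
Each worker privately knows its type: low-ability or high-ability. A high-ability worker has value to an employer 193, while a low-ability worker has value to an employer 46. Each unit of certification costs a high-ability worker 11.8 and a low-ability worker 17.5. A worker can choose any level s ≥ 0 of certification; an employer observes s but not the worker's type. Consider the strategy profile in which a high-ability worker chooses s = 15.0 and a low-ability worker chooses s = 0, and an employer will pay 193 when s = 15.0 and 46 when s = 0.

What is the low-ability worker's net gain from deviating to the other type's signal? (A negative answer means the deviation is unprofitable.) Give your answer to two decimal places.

-115.50

Playing s = 0 the low-ability worker receives 46.
Deviating to s = 15.0 brings payment 193 at cost 17.5 × 15.0 = 262.5, netting -69.5.
Gain from deviating: -69.5 − 46 = -115.50.
The gain is negative, so the low-ability type's incentive-compatibility constraint is satisfied.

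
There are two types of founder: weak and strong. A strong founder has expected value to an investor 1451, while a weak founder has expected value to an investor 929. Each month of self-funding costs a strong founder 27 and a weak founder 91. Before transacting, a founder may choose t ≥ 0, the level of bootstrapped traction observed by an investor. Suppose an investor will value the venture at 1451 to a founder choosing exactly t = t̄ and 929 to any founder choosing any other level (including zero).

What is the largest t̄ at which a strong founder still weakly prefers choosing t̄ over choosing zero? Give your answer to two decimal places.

Choosing t̄ yields the strong type 1451 − 27·t̄; choosing zero yields 929.
The strong type is indifferent at 1451 − 27·t̄ = 929, i.e. t̄ = (1451 − 929) / 27 ≈ 19.33.
For any t̄ above 19.33 the strong type would rather pool at zero, so separation collapses.

19.33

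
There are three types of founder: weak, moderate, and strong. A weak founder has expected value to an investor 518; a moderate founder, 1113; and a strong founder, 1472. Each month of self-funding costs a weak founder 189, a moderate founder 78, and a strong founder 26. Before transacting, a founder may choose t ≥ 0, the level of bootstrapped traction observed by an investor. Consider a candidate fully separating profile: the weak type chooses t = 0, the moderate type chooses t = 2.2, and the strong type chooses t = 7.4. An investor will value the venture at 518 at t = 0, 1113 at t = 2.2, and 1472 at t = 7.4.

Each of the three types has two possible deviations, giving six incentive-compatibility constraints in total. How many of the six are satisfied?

5

Moderate (own payoff 1113 − 78×2.2 = 941.4): to t=0 gives 518 → no gain ✓; to t=7.4 gives 1472 − 78×7.4 = 894.8 → no gain ✓.
Weak (own payoff 518): to t=2.2 gives 1113 − 189×2.2 = 697.2 → profitable ✗; to t=7.4 gives 1472 − 189×7.4 = 73.4 → no gain ✓.
Strong (own payoff 1472 − 26×7.4 = 1279.6): to t=0 gives 518 → no gain ✓; to t=2.2 gives 1113 − 26×2.2 = 1055.8 → no gain ✓.
5 of the 6 constraints hold; not an equilibrium.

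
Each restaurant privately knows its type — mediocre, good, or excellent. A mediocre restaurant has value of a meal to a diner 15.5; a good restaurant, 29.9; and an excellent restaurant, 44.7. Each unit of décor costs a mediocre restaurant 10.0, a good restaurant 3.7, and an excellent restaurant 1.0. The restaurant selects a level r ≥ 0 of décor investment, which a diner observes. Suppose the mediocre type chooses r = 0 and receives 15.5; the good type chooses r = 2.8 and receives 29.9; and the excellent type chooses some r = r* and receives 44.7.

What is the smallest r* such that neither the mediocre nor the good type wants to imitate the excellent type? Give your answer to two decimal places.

6.80

Mediocre type (on-path payoff 15.5) won't mimic when 15.5 ≥ 44.7 − 10.0·r*, i.e. r* ≥ 2.92.
Good type (on-path payoff 29.9 − 3.7×2.8 = 19.54) won't mimic when 19.54 ≥ 44.7 − 3.7·r*, i.e. r* ≥ 6.80.
Both must hold, so r* = max(2.92, 6.80) = 6.80. The good type's constraint binds.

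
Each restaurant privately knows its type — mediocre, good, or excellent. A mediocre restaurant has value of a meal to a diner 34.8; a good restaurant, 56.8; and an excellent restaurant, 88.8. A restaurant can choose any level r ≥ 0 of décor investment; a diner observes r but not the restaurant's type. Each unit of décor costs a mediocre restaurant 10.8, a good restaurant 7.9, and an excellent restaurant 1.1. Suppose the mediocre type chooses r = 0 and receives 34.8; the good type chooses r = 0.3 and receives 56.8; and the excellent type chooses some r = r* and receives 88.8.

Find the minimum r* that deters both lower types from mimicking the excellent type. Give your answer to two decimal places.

5.00

Mediocre type (on-path payoff 34.8) won't mimic when 34.8 ≥ 88.8 − 10.8·r*, i.e. r* ≥ 5.00.
Good type (on-path payoff 56.8 − 7.9×0.3 = 54.43) won't mimic when 54.43 ≥ 88.8 − 7.9·r*, i.e. r* ≥ 4.35.
Both must hold, so r* = max(5.00, 4.35) = 5.00. The mediocre type's constraint binds.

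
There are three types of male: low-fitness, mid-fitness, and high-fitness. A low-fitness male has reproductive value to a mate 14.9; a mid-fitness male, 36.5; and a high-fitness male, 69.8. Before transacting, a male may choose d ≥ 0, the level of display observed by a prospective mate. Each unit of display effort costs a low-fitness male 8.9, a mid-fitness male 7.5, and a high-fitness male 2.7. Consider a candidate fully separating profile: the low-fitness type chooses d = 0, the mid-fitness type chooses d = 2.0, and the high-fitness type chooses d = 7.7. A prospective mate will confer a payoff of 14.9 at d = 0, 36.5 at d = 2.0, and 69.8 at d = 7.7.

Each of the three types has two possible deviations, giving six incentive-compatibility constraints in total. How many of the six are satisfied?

Mid-fitness (own payoff 36.5 − 7.5×2.0 = 21.5): to d=0 gives 14.9 → no gain ✓; to d=7.7 gives 69.8 − 7.5×7.7 = 12.05 → no gain ✓.
High-fitness (own payoff 69.8 − 2.7×7.7 = 49.01): to d=0 gives 14.9 → no gain ✓; to d=2.0 gives 36.5 − 2.7×2.0 = 31.1 → no gain ✓.
Low-fitness (own payoff 14.9): to d=2.0 gives 36.5 − 8.9×2.0 = 18.7 → profitable ✗; to d=7.7 gives 69.8 − 8.9×7.7 = 1.27 → no gain ✓.
5 of the 6 constraints hold; not an equilibrium.

5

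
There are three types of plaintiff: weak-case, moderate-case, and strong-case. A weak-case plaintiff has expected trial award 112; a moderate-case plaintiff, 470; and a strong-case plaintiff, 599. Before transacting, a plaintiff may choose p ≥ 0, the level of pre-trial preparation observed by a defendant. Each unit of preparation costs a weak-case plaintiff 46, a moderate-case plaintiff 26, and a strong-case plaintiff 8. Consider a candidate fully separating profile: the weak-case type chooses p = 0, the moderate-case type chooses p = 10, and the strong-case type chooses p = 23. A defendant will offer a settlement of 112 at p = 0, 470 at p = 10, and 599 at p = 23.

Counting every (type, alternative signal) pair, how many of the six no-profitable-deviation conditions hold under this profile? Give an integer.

Weak-case (own payoff 112): to p=10 gives 470 − 46×10 = 10 → no gain ✓; to p=23 gives 599 − 46×23 = -459 → no gain ✓.
Moderate-case (own payoff 470 − 26×10 = 210): to p=0 gives 112 → no gain ✓; to p=23 gives 599 − 26×23 = 1 → no gain ✓.
Strong-case (own payoff 599 − 8×23 = 415): to p=0 gives 112 → no gain ✓; to p=10 gives 470 − 8×10 = 390 → no gain ✓.
6 of the 6 constraints hold; this profile is a separating equilibrium.

6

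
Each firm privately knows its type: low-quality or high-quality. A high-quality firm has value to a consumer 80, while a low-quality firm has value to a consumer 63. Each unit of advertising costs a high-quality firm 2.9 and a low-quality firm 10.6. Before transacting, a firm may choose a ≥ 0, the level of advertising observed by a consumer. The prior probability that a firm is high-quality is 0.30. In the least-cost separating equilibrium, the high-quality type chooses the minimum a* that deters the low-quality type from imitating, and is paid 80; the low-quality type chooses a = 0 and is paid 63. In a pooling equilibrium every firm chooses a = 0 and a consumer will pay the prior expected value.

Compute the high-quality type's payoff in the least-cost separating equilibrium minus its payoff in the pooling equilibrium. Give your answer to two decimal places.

7.25

Least-cost separating signal: a* solves 63 = 80 − 10.6·a*, so a* = (80 − 63)/10.6 ≈ 1.6038.
High-quality type's separating payoff: 80 − 2.9 × a* = 80 − 2.9 × (80 − 63)/10.6 = 80 − 49.3/10.6 ≈ 75.3491.
Pooling payoff: 0.30 × 80 + 0.70 × 63 = 68.1.
Difference: 75.3491 − 68.1 = 7.2491, i.e. 7.25 to two decimal places.
The high-quality type prefers to separate.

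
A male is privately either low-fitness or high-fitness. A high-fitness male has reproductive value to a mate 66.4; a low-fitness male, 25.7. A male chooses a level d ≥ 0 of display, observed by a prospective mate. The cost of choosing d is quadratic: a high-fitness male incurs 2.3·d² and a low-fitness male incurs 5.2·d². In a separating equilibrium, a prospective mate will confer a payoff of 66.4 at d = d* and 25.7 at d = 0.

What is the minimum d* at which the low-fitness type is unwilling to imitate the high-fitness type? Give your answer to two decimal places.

2.80

The low-fitness type at d = 0 receives 25.7; imitating at d* yields 66.4 − 5.2·d*².
Indifference: 25.7 = 66.4 − 5.2·d*², so d*² = (66.4 − 25.7) / 5.2 ≈ 7.8269.
d* = √7.8269 ≈ 2.80.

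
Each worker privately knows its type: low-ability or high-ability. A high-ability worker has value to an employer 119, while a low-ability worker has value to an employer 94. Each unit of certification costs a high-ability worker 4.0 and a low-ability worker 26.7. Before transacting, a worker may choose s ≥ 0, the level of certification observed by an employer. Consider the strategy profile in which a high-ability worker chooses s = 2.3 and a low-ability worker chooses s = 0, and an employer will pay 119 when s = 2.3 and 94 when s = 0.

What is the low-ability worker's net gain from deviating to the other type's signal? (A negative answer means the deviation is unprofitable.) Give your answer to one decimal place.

-36.4

Playing s = 0 the low-ability worker receives 94.
Deviating to s = 2.3 brings payment 119 at cost 26.7 × 2.3 = 61.41, netting 57.59.
Gain from deviating: 57.59 − 94 = -36.41, i.e. -36.4 to one decimal place.
The gain is negative, so the low-ability type's incentive-compatibility constraint is satisfied.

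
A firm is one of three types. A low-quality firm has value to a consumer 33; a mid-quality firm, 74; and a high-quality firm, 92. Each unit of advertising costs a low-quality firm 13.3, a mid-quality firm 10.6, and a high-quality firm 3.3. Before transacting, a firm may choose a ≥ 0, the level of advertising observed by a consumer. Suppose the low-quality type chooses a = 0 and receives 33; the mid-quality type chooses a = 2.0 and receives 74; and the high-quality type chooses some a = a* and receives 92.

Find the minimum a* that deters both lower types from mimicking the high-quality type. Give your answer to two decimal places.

Low-quality type (on-path payoff 33) won't mimic when 33 ≥ 92 − 13.3·a*, i.e. a* ≥ 4.44.
Mid-quality type (on-path payoff 74 − 10.6×2.0 = 52.8) won't mimic when 52.8 ≥ 92 − 10.6·a*, i.e. a* ≥ 3.70.
Both must hold, so a* = max(4.44, 3.70) = 4.44. The low-quality type's constraint binds.

4.44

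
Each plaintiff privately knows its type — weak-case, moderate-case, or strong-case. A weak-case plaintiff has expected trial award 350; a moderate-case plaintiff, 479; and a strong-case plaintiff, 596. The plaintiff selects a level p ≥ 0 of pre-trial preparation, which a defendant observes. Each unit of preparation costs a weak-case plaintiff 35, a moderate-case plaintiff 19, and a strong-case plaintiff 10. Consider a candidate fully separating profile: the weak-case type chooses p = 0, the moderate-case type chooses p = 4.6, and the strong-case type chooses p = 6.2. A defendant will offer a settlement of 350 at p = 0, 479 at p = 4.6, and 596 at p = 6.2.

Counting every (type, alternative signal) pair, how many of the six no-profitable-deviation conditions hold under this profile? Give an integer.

4

Moderate-case (own payoff 479 − 19×4.6 = 391.6): to p=0 gives 350 → no gain ✓; to p=6.2 gives 596 − 19×6.2 = 478.2 → profitable ✗.
Weak-case (own payoff 350): to p=4.6 gives 479 − 35×4.6 = 318 → no gain ✓; to p=6.2 gives 596 − 35×6.2 = 379 → profitable ✗.
Strong-case (own payoff 596 − 10×6.2 = 534): to p=0 gives 350 → no gain ✓; to p=4.6 gives 479 − 10×4.6 = 433 → no gain ✓.
4 of the 6 constraints hold; not an equilibrium.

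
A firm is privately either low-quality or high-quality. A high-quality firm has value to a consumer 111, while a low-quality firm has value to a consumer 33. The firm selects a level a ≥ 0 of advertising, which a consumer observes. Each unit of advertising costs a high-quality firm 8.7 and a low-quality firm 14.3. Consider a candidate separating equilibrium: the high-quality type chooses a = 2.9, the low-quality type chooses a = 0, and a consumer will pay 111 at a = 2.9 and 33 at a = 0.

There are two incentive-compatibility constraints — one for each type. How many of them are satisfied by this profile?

Low-quality type: stay at 0 → 33; mimic → 111 − 14.3 × 2.9 = 69.53. IC fails (33 < 69.53).
High-quality type: signal → 111 − 8.7 × 2.9 = 85.77; deviate to 0 → 33. IC holds (85.77 ≥ 33).
1 of 2 constraints hold, so this profile is not an equilibrium.

1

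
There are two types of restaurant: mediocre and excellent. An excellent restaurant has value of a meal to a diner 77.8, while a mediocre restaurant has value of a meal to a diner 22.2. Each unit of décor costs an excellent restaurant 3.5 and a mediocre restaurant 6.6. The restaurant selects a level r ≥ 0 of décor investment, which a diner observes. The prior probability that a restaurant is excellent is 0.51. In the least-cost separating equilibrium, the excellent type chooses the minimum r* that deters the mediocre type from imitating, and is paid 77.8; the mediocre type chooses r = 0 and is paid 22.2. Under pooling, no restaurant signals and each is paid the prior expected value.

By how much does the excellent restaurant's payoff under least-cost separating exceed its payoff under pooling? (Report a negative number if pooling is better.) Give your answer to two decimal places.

Least-cost separating signal: r* solves 22.2 = 77.8 − 6.6·r*, so r* = (77.8 − 22.2)/6.6 ≈ 8.4242.
Excellent type's separating payoff: 77.8 − 3.5 × r* = 77.8 − 3.5 × (77.8 − 22.2)/6.6 = 77.8 − 194.6/6.6 ≈ 48.3152.
Pooling payoff: 0.51 × 77.8 + 0.49 × 22.2 = 50.556.
Difference: 48.3152 − 50.556 = -2.2408, i.e. -2.24 to two decimal places.
The excellent type would prefer the pooling outcome.

-2.24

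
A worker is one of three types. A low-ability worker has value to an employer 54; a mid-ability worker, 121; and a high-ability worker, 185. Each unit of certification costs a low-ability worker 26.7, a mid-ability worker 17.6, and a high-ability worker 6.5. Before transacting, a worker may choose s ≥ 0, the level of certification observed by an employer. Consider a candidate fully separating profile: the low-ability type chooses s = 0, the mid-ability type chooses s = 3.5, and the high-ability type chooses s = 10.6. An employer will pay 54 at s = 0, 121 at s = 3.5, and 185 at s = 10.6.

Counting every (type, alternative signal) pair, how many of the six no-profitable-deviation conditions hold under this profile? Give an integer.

6

Mid-ability (own payoff 121 − 17.6×3.5 = 59.4): to s=0 gives 54 → no gain ✓; to s=10.6 gives 185 − 17.6×10.6 = -1.56 → no gain ✓.
High-ability (own payoff 185 − 6.5×10.6 = 116.1): to s=0 gives 54 → no gain ✓; to s=3.5 gives 121 − 6.5×3.5 = 98.25 → no gain ✓.
Low-ability (own payoff 54): to s=3.5 gives 121 − 26.7×3.5 = 27.55 → no gain ✓; to s=10.6 gives 185 − 26.7×10.6 = -98.02 → no gain ✓.
6 of the 6 constraints hold; this profile is a separating equilibrium.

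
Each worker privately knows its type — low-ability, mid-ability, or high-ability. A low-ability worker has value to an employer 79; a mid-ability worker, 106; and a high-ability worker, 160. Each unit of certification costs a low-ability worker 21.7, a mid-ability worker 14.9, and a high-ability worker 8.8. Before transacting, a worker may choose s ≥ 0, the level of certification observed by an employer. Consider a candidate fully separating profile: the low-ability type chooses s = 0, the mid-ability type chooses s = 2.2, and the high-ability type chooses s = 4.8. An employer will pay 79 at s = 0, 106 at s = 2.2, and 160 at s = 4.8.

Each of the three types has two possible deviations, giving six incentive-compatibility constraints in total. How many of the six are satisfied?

High-ability (own payoff 160 − 8.8×4.8 = 117.76): to s=0 gives 79 → no gain ✓; to s=2.2 gives 106 − 8.8×2.2 = 86.64 → no gain ✓.
Low-ability (own payoff 79): to s=2.2 gives 106 − 21.7×2.2 = 58.26 → no gain ✓; to s=4.8 gives 160 − 21.7×4.8 = 55.84 → no gain ✓.
Mid-ability (own payoff 106 − 14.9×2.2 = 73.22): to s=0 gives 79 → profitable ✗; to s=4.8 gives 160 − 14.9×4.8 = 88.48 → profitable ✗.
4 of the 6 constraints hold; not an equilibrium.

4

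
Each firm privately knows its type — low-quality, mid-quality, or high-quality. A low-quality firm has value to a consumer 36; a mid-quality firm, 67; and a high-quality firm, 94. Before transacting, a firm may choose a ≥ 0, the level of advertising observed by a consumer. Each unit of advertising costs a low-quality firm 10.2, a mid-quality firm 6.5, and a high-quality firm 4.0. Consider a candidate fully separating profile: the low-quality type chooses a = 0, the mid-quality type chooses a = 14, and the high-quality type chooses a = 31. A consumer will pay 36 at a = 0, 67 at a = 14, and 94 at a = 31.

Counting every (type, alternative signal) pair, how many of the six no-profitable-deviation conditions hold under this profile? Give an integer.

Mid-quality (own payoff 67 − 6.5×14 = -24): to a=0 gives 36 → profitable ✗; to a=31 gives 94 − 6.5×31 = -107.5 → no gain ✓.
Low-quality (own payoff 36): to a=14 gives 67 − 10.2×14 = -75.8 → no gain ✓; to a=31 gives 94 − 10.2×31 = -222.2 → no gain ✓.
High-quality (own payoff 94 − 4.0×31 = -30): to a=0 gives 36 → profitable ✗; to a=14 gives 67 − 4.0×14 = 11 → profitable ✗.
3 of the 6 constraints hold; not an equilibrium.

3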